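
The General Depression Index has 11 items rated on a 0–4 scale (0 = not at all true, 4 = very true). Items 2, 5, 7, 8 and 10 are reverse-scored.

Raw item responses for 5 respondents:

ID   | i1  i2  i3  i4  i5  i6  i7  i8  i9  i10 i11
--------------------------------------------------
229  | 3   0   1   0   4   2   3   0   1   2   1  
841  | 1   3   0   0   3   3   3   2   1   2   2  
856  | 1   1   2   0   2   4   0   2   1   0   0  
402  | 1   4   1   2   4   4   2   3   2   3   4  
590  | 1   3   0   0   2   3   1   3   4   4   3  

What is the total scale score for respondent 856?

23

Respondent 856 raw: 1, 1, 2, 0, 2, 4, 0, 2, 1, 0, 0.
Reverse-coded (on a 0–4 scale, reversed = 4 − raw):
  item 1: 1
  item 2: 4 − 1 = 3
  item 3: 2
  item 4: 0
  item 5: 4 − 2 = 2
  item 6: 4
  item 7: 4 − 0 = 4
  item 8: 4 − 2 = 2
  item 9: 1
  item 10: 4 − 0 = 4
  item 11: 0
Sum = 1 + 3 + 2 + 0 + 2 + 4 + 4 + 2 + 1 + 4 + 0 = 23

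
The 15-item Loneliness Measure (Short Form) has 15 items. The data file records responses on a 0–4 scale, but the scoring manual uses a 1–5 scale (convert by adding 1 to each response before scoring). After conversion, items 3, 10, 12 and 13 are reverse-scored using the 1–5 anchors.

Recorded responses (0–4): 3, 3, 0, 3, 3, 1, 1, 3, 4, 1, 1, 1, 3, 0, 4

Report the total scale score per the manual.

Convert to 1–5: 4, 4, 1, 4, 4, 2, 2, 4, 5, 2, 2, 2, 4, 1, 5
Reverse-coded (reversed = (1+5) − raw = 6 − raw):
  item 3: 6 − 1 = 5
  item 10: 6 − 2 = 4
  item 12: 6 − 2 = 4
  item 13: 6 − 4 = 2
Scored: 4, 4, 5, 4, 4, 2, 2, 4, 5, 4, 2, 4, 2, 1, 5
Total = 52

52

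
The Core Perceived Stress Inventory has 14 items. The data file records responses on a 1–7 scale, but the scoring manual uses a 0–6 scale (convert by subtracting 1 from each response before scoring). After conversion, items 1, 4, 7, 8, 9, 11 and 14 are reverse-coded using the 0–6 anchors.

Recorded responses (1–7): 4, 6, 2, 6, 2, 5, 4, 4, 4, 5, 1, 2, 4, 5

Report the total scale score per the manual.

40

Convert to 0–6: 3, 5, 1, 5, 1, 4, 3, 3, 3, 4, 0, 1, 3, 4
Reverse-coded (reverse-coded value = 6 − response):
  item 1: 6 − 3 = 3
  item 4: 6 − 5 = 1
  item 7: 6 − 3 = 3
  item 8: 6 − 3 = 3
  item 9: 6 − 3 = 3
  item 11: 6 − 0 = 6
  item 14: 6 − 4 = 2
Scored: 3, 5, 1, 1, 1, 4, 3, 3, 3, 4, 6, 1, 3, 2
Total = 40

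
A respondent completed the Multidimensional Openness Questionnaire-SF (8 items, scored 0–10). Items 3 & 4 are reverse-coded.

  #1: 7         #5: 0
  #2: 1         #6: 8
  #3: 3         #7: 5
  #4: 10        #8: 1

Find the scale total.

29

Reversing items 3 & 4 with 10 − raw:
Total = 7 + 1 + (10−3) + (10−10) + 0 + 8 + 5 + 1
      = 7 + 1 + 7 + 0 + 0 + 8 + 5 + 1 = 29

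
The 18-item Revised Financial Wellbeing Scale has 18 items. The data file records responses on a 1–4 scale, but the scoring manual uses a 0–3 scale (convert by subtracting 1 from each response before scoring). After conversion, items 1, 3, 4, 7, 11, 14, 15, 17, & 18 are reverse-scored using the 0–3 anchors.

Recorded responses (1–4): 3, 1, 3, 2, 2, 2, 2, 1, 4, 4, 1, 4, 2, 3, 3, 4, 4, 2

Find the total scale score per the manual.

28

Convert to 0–3: 2, 0, 2, 1, 1, 1, 1, 0, 3, 3, 0, 3, 1, 2, 2, 3, 3, 1
Reverse-coded (reversed = (0+3) − raw = 3 − raw):
  item 1: 3 − 2 = 1
  item 3: 3 − 2 = 1
  item 4: 3 − 1 = 2
  item 7: 3 − 1 = 2
  item 11: 3 − 0 = 3
  item 14: 3 − 2 = 1
  item 15: 3 − 2 = 1
  item 17: 3 − 3 = 0
  item 18: 3 − 1 = 2
Scored: 1, 0, 1, 2, 1, 1, 2, 0, 3, 3, 3, 3, 1, 1, 1, 3, 0, 2
Total = 28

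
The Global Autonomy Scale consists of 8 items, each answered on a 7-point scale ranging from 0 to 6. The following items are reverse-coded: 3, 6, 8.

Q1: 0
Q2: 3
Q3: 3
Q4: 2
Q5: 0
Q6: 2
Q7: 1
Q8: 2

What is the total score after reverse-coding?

Reverse-coded items (on a 0–6 scale, reversed = 6 − raw):
  item 3: 6 − 3 = 3
  item 6: 6 − 2 = 4
  item 8: 6 − 2 = 4
Scored responses: 0, 3, 3, 2, 0, 4, 1, 4
Total = 0 + 3 + 3 + 2 + 0 + 4 + 1 + 4 = 17

17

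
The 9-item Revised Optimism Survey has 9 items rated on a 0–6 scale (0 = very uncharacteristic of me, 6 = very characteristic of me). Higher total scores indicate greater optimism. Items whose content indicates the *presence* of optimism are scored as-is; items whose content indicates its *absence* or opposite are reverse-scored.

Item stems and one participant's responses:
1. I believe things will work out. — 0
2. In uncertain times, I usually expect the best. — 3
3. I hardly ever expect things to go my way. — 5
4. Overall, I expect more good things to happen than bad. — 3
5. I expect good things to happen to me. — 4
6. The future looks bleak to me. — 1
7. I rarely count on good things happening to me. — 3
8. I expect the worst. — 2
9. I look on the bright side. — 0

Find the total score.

Items 3, 6, 7, 8 describe the absence/opposite of optimism → reverse-score.
reverse-coded value = 6 − response.
  item 1: 0
  item 2: 3
  item 3: 6 − 5 = 1
  item 4: 3
  item 5: 4
  item 6: 6 − 1 = 5
  item 7: 6 − 3 = 3
  item 8: 6 − 2 = 4
  item 9: 0
Total = 0 + 3 + 1 + 3 + 4 + 5 + 3 + 4 + 0 = 23

23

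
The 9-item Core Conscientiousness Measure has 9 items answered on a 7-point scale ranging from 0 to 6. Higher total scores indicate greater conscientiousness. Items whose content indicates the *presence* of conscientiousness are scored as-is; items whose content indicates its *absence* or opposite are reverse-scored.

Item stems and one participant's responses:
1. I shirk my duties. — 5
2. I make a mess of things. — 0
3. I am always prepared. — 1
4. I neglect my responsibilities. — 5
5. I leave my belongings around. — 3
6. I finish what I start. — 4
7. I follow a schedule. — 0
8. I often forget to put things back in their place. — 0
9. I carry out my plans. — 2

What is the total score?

Items 1, 2, 4, 5, 8 describe the absence/opposite of conscientiousness → reverse-score.
on a 0–6 scale, reversed = 6 − raw.
  item 1: 6 − 5 = 1
  item 2: 6 − 0 = 6
  item 3: 1
  item 4: 6 − 5 = 1
  item 5: 6 − 3 = 3
  item 6: 4
  item 7: 0
  item 8: 6 − 0 = 6
  item 9: 2
Total = 1 + 6 + 1 + 1 + 3 + 4 + 0 + 6 + 2 = 24

24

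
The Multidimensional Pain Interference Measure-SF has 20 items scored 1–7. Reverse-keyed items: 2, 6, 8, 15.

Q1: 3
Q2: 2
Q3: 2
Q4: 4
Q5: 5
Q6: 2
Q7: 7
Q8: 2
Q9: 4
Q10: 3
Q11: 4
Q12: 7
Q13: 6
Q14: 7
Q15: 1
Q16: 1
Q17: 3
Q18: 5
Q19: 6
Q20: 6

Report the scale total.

98

Reverse-coded items (reversed = (1+7) − raw = 8 − raw):
  item 2: 8 − 2 = 6
  item 6: 8 − 2 = 6
  item 8: 8 − 2 = 6
  item 15: 8 − 1 = 7
Scored items: 3, 6, 2, 4, 5, 6, 7, 6, 4, 3, 4, 7, 6, 7, 7, 1, 3, 5, 6, 6
Total = 3 + 6 + 2 + 4 + 5 + 6 + 7 + 6 + 4 + 3 + 4 + 7 + 6 + 7 + 7 + 1 + 3 + 5 + 6 + 6 = 98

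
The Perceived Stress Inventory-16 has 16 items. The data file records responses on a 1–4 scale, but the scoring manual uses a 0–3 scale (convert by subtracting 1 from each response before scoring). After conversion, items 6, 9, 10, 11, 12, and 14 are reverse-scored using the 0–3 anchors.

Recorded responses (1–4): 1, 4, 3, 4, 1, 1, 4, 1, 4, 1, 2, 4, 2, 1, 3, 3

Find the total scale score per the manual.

Convert to 0–3: 0, 3, 2, 3, 0, 0, 3, 0, 3, 0, 1, 3, 1, 0, 2, 2
Reverse-coded (reverse-coded value = 3 − response):
  item 6: 3 − 0 = 3
  item 9: 3 − 3 = 0
  item 10: 3 − 0 = 3
  item 11: 3 − 1 = 2
  item 12: 3 − 3 = 0
  item 14: 3 − 0 = 3
Scored: 0, 3, 2, 3, 0, 3, 3, 0, 0, 3, 2, 0, 1, 3, 2, 2
Total = 27

27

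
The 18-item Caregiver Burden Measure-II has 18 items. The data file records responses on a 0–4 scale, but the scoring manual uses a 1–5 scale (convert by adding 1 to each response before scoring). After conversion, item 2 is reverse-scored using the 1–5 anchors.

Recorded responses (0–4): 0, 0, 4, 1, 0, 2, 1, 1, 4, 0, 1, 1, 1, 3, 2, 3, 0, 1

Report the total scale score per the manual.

47

Convert to 1–5: 1, 1, 5, 2, 1, 3, 2, 2, 5, 1, 2, 2, 2, 4, 3, 4, 1, 2
Reverse-coded (reversed = (1+5) − raw = 6 − raw):
  item 2: 6 − 1 = 5
Scored: 1, 5, 5, 2, 1, 3, 2, 2, 5, 1, 2, 2, 2, 4, 3, 4, 1, 2
Total = 47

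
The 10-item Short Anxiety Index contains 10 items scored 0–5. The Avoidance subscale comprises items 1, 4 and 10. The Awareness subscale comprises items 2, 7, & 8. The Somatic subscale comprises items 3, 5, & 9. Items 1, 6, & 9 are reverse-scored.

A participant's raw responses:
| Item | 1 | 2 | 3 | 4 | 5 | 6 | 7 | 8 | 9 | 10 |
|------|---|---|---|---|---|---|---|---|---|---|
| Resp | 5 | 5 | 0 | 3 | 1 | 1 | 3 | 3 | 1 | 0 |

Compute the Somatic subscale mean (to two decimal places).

Somatic items: 3, 5, 9.
Of these, item 9 is reverse-scored; reverse-coded value = 5 − response.
  item 3: 0
  item 5: 1
  item 9: 5 − 1 = 4
Sum = 0 + 1 + 4 = 5
Mean = 5 / 3 = 1.67

1.67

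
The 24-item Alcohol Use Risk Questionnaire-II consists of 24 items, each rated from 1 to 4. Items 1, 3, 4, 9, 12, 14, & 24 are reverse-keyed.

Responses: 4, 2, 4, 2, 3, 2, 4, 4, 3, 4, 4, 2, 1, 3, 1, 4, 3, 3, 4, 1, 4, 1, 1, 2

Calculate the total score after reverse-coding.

Reversing items 1, 3, 4, 9, 12, 14 and 24 with 5 − raw:
Total = (5−4) + 2 + (5−4) + (5−2) + 3 + 2 + 4 + 4 + (5−3) + 4 + 4 + (5−2) + 1 + (5−3) + 1 + 4 + 3 + 3 + 4 + 1 + 4 + 1 + 1 + (5−2)
      = 1 + 2 + 1 + 3 + 3 + 2 + 4 + 4 + 2 + 4 + 4 + 3 + 1 + 2 + 1 + 4 + 3 + 3 + 4 + 1 + 4 + 1 + 1 + 3 = 61

61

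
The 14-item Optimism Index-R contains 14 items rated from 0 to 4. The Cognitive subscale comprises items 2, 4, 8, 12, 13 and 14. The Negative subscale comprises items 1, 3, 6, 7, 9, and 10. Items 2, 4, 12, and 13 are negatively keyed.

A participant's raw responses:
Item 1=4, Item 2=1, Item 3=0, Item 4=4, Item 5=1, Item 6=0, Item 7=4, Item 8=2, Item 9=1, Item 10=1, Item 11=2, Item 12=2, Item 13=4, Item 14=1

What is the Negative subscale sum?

Negative items: 1, 3, 6, 7, 9, 10.
  item 1: 4
  item 3: 0
  item 6: 0
  item 7: 4
  item 9: 1
  item 10: 1
Sum = 4 + 0 + 0 + 4 + 1 + 1 = 10

10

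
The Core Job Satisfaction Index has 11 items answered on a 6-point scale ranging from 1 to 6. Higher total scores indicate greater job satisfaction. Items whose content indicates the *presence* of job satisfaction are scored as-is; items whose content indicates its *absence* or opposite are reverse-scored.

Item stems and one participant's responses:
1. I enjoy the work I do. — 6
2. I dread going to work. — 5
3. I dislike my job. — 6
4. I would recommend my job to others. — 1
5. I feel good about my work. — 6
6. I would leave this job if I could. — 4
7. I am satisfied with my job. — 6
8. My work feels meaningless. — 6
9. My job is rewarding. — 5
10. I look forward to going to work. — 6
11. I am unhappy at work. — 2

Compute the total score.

Items 2, 3, 6, 8, 11 describe the absence/opposite of job satisfaction → reverse-score.
on a 1–6 scale, reversed = 7 − raw.
  item 1: 6
  item 2: 7 − 5 = 2
  item 3: 7 − 6 = 1
  item 4: 1
  item 5: 6
  item 6: 7 − 4 = 3
  item 7: 6
  item 8: 7 − 6 = 1
  item 9: 5
  item 10: 6
  item 11: 7 − 2 = 5
Total = 6 + 2 + 1 + 1 + 6 + 3 + 6 + 1 + 5 + 6 + 5 = 42

42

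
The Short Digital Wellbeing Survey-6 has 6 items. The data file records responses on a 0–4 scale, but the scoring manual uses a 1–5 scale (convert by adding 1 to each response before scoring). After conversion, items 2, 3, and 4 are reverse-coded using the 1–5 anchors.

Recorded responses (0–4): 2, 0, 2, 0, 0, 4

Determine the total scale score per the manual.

Convert to 1–5: 3, 1, 3, 1, 1, 5
Reverse-coded (reversed = (1+5) − raw = 6 − raw):
  item 2: 6 − 1 = 5
  item 3: 6 − 3 = 3
  item 4: 6 − 1 = 5
Scored: 3, 5, 3, 5, 1, 5
Total = 22

22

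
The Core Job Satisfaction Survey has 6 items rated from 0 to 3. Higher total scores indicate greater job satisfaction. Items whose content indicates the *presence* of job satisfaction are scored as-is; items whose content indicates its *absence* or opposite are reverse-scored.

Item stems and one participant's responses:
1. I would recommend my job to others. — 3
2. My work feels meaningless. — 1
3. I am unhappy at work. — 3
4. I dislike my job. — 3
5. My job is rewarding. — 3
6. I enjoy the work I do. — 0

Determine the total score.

Items 2, 3, 4 describe the absence/opposite of job satisfaction → reverse-score.
reverse-coded value = 3 − response.
  item 1: 3
  item 2: 3 − 1 = 2
  item 3: 3 − 3 = 0
  item 4: 3 − 3 = 0
  item 5: 3
  item 6: 0
Total = 3 + 2 + 0 + 0 + 3 + 0 = 8

8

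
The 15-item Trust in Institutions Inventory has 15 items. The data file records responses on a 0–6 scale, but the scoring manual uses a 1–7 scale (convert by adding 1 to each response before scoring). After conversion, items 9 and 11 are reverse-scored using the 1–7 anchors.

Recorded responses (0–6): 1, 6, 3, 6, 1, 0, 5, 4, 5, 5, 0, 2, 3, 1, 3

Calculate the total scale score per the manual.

62

Convert to 1–7: 2, 7, 4, 7, 2, 1, 6, 5, 6, 6, 1, 3, 4, 2, 4
Reverse-coded (reversed = (1+7) − raw = 8 − raw):
  item 9: 8 − 6 = 2
  item 11: 8 − 1 = 7
Scored: 2, 7, 4, 7, 2, 1, 6, 5, 2, 6, 7, 3, 4, 2, 4
Total = 62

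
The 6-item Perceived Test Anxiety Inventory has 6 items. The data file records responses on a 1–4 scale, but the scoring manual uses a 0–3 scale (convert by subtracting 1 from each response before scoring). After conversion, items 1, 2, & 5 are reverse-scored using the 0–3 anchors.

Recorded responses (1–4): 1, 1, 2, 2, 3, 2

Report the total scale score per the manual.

10

Convert to 0–3: 0, 0, 1, 1, 2, 1
Reverse-coded (reversed = (0+3) − raw = 3 − raw):
  item 1: 3 − 0 = 3
  item 2: 3 − 0 = 3
  item 5: 3 − 2 = 1
Scored: 3, 3, 1, 1, 1, 1
Total = 10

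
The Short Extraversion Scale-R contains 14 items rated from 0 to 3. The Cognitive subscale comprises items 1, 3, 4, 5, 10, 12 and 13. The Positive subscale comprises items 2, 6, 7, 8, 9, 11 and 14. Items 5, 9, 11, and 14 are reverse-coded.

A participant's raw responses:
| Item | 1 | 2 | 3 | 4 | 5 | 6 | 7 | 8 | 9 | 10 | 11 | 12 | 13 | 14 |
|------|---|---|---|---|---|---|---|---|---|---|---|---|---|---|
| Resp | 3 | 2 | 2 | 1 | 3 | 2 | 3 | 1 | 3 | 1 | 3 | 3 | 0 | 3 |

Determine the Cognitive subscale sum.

10

Cognitive items: 1, 3, 4, 5, 10, 12, 13.
Of these, item 5 is reverse-coded; on a 0–3 scale, reversed = 3 − raw.
  item 1: 3
  item 3: 2
  item 4: 1
  item 5: 3 − 3 = 0
  item 10: 1
  item 12: 3
  item 13: 0
Sum = 3 + 2 + 1 + 0 + 1 + 3 + 0 = 10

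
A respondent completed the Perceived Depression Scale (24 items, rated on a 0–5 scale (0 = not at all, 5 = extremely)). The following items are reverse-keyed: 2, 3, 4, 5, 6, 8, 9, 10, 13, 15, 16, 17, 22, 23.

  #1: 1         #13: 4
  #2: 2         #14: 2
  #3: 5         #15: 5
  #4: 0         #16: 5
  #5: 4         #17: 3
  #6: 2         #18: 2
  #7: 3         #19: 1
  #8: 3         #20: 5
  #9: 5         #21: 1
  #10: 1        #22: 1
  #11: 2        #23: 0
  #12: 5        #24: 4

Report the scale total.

56

Reverse-keyed items use 5 − raw:
  item 2: 5 − 2 = 3
  item 3: 5 − 5 = 0
  item 4: 5 − 0 = 5
  item 5: 5 − 4 = 1
  item 6: 5 − 2 = 3
  item 8: 5 − 3 = 2
  item 9: 5 − 5 = 0
  item 10: 5 − 1 = 4
  item 13: 5 − 4 = 1
  item 15: 5 − 5 = 0
  item 16: 5 − 5 = 0
  item 17: 5 − 3 = 2
  item 22: 5 − 1 = 4
  item 23: 5 − 0 = 5
After reverse-coding: 1, 3, 0, 5, 1, 3, 3, 2, 0, 4, 2, 5, 1, 2, 0, 0, 2, 2, 1, 5, 1, 4, 5, 4
Total = 1 + 3 + 0 + 5 + 1 + 3 + 3 + 2 + 0 + 4 + 2 + 5 + 1 + 2 + 0 + 0 + 2 + 2 + 1 + 5 + 1 + 4 + 5 + 4 = 56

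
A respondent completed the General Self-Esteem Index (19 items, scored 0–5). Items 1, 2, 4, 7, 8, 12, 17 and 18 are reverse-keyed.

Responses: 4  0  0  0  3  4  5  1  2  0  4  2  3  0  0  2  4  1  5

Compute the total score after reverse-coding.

Reverse-keyed items use 5 − raw:
  item 1: 5 − 4 = 1
  item 2: 5 − 0 = 5
  item 4: 5 − 0 = 5
  item 7: 5 − 5 = 0
  item 8: 5 − 1 = 4
  item 12: 5 − 2 = 3
  item 17: 5 − 4 = 1
  item 18: 5 − 1 = 4
After reverse-coding: 1, 5, 0, 5, 3, 4, 0, 4, 2, 0, 4, 3, 3, 0, 0, 2, 1, 4, 5
Total = 1 + 5 + 0 + 5 + 3 + 4 + 0 + 4 + 2 + 0 + 4 + 3 + 3 + 0 + 0 + 2 + 1 + 4 + 5 = 46

46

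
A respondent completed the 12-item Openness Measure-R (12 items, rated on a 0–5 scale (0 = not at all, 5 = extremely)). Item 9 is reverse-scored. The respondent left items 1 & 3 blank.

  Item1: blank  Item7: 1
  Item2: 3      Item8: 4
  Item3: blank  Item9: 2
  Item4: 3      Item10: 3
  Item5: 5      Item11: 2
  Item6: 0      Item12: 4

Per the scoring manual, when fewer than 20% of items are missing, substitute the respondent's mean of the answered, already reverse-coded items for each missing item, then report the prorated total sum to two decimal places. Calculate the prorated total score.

33.60

Reverse-coded (reversed = (0+5) − raw = 5 − raw):
  item 9: 5 − 2 = 3
Completed scored items (10 of 12): 3, 3, 5, 0, 1, 4, 3, 3, 2, 4; sum = 28.
Person mean = 28 / 10 ≈ 2.8000
Prorated total = (28 / 10) × 12 = 33.60 (to 2 dp)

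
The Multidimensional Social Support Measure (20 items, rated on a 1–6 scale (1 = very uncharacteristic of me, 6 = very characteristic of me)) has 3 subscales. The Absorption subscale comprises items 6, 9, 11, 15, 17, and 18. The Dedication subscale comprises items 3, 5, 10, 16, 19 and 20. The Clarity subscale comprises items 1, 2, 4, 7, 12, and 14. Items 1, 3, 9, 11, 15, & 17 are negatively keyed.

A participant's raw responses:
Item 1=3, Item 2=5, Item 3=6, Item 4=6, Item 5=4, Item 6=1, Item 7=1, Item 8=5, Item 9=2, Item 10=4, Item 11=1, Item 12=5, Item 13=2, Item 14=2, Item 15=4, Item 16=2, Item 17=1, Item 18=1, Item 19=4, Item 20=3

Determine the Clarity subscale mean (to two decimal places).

Clarity items: 1, 2, 4, 7, 12, 14.
Of these, item 1 is negatively keyed; on a 1–6 scale, reversed = 7 − raw.
  item 1: 7 − 3 = 4
  item 2: 5
  item 4: 6
  item 7: 1
  item 12: 5
  item 14: 2
Sum = 4 + 5 + 6 + 1 + 5 + 2 = 23
Mean = 23 / 6 = 3.83

3.83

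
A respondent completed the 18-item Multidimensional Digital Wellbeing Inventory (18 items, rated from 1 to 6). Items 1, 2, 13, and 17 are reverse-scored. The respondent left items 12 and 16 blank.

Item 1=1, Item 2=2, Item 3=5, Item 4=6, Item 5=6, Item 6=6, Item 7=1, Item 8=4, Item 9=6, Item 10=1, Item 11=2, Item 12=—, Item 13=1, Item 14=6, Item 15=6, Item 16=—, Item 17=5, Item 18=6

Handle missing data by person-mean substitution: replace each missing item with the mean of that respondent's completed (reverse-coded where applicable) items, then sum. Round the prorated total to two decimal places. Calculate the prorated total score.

83.25

Reverse-coded (reverse-coded value = 7 − response):
  item 1: 7 − 1 = 6
  item 2: 7 − 2 = 5
  item 13: 7 − 1 = 6
  item 17: 7 − 5 = 2
Completed scored items (16 of 18): 6, 5, 5, 6, 6, 6, 1, 4, 6, 1, 2, 6, 6, 6, 2, 6; sum = 74.
Person mean = 74 / 16 ≈ 4.6250
Prorated total = (74 / 16) × 18 = 83.25 (to 2 dp)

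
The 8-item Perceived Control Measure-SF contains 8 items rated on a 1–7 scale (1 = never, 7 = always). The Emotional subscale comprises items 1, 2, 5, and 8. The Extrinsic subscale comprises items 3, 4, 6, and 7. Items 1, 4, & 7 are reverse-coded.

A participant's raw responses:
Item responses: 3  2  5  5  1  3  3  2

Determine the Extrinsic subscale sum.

Extrinsic items: 3, 4, 6, 7.
Of these, items 4 and 7 are reverse-coded; reversed = (1+7) − raw = 8 − raw.
  item 3: 5
  item 4: 8 − 5 = 3
  item 6: 3
  item 7: 8 − 3 = 5
Sum = 5 + 3 + 3 + 5 = 16

16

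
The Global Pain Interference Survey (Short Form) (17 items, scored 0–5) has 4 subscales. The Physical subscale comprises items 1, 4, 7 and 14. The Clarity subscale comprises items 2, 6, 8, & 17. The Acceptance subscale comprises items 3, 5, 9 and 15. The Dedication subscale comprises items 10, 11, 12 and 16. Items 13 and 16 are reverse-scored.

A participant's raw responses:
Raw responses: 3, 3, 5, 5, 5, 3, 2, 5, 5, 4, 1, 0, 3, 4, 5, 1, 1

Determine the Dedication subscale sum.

Dedication items: 10, 11, 12, 16.
Of these, item 16 is reverse-scored; on a 0–5 scale, reversed = 5 − raw.
  item 10: 4
  item 11: 1
  item 12: 0
  item 16: 5 − 1 = 4
Sum = 4 + 1 + 0 + 4 = 9

9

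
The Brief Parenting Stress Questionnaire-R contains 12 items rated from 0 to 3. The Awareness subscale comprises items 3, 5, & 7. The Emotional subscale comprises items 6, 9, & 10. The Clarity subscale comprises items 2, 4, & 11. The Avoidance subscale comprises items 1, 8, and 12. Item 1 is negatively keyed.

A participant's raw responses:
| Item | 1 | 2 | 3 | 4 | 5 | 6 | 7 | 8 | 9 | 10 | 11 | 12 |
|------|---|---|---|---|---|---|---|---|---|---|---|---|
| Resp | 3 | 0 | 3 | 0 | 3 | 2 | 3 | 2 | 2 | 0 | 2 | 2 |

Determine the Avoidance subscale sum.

4

Avoidance items: 1, 8, 12.
Of these, item 1 is negatively keyed; reversed = (0+3) − raw = 3 − raw.
  item 1: 3 − 3 = 0
  item 8: 2
  item 12: 2
Sum = 0 + 2 + 2 = 4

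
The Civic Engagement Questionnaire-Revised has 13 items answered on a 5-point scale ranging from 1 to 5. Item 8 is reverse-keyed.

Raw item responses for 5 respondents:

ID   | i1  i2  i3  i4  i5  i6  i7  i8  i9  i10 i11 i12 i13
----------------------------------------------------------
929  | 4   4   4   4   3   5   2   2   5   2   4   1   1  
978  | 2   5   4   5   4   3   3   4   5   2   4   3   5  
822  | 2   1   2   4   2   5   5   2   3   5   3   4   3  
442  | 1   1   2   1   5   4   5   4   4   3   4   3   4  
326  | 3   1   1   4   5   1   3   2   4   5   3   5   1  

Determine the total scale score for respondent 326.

Respondent 326 raw: 3, 1, 1, 4, 5, 1, 3, 2, 4, 5, 3, 5, 1.
Reverse-coded (on a 1–5 scale, reversed = 6 − raw):
  item 1: 3
  item 2: 1
  item 3: 1
  item 4: 4
  item 5: 5
  item 6: 1
  item 7: 3
  item 8: 6 − 2 = 4
  item 9: 4
  item 10: 5
  item 11: 3
  item 12: 5
  item 13: 1
Sum = 3 + 1 + 1 + 4 + 5 + 1 + 3 + 4 + 4 + 5 + 3 + 5 + 1 = 40

40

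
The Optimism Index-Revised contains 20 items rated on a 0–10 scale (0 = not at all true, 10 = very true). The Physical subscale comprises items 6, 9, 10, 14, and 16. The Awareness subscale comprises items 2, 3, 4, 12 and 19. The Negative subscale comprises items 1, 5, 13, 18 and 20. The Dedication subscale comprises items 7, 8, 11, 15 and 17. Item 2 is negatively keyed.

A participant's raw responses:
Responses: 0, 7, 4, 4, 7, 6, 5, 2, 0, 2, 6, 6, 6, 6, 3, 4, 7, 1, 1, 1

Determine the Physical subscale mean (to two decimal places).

Physical items: 6, 9, 10, 14, 16.
  item 6: 6
  item 9: 0
  item 10: 2
  item 14: 6
  item 16: 4
Sum = 6 + 0 + 2 + 6 + 4 = 18
Mean = 18 / 5 = 3.60

3.60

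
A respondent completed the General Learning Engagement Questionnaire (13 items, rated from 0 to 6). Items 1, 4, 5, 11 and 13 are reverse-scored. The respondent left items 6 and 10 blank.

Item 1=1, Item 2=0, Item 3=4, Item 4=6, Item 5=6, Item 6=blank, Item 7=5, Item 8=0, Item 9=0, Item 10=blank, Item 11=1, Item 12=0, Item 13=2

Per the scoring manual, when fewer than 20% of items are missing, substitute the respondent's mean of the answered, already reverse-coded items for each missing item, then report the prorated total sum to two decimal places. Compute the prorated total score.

27.18

Reverse-coded (reverse-coded value = 6 − response):
  item 1: 6 − 1 = 5
  item 4: 6 − 6 = 0
  item 5: 6 − 6 = 0
  item 11: 6 − 1 = 5
  item 13: 6 − 2 = 4
Completed scored items (11 of 13): 5, 0, 4, 0, 0, 5, 0, 0, 5, 0, 4; sum = 23.
Person mean = 23 / 11 ≈ 2.0909
Prorated total = (23 / 11) × 13 = 27.18 (to 2 dp)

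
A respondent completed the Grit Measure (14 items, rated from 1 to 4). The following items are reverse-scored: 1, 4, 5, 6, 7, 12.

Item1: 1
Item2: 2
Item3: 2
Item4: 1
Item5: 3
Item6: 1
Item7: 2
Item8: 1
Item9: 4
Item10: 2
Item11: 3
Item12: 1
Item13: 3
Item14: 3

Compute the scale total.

41

Reverse-scored items use 5 − raw:
  item 1: 5 − 1 = 4
  item 4: 5 − 1 = 4
  item 5: 5 − 3 = 2
  item 6: 5 − 1 = 4
  item 7: 5 − 2 = 3
  item 12: 5 − 1 = 4
After reverse-coding: 4, 2, 2, 4, 2, 4, 3, 1, 4, 2, 3, 4, 3, 3
Total = 4 + 2 + 2 + 4 + 2 + 4 + 3 + 1 + 4 + 2 + 3 + 4 + 3 + 3 = 41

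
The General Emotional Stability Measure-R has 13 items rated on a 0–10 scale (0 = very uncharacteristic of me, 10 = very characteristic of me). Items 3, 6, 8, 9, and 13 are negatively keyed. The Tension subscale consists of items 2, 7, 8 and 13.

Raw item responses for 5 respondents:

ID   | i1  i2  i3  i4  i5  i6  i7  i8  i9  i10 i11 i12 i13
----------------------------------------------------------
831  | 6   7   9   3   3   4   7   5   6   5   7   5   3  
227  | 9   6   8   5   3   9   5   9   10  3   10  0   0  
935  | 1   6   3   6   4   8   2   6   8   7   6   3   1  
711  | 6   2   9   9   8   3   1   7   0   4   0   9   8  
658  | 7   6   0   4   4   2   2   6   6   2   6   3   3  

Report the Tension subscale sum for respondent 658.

Respondent 658 raw: 7, 6, 0, 4, 4, 2, 2, 6, 6, 2, 6, 3, 3.
Tension items: 2, 7, 8, 13.
Reverse-coded (on a 0–10 scale, reversed = 10 − raw):
  item 2: 6
  item 7: 2
  item 8: 10 − 6 = 4
  item 13: 10 − 3 = 7
Sum = 6 + 2 + 4 + 7 = 19

19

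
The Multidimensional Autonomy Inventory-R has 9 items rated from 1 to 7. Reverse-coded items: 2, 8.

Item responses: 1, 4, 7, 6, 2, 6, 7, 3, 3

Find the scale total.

Reverse-coded items (reverse-coded value = 8 − response):
  item 2: 8 − 4 = 4
  item 8: 8 − 3 = 5
After reverse-coding: 1, 4, 7, 6, 2, 6, 7, 5, 3
Total = 1 + 4 + 7 + 6 + 2 + 6 + 7 + 5 + 3 = 41

41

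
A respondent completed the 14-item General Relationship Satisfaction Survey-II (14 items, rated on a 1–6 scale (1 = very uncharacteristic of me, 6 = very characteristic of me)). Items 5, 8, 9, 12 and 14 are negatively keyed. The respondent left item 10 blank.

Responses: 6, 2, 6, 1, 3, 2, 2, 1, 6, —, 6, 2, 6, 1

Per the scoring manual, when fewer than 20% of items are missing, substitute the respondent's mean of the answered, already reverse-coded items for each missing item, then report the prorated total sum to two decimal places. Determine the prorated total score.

Reverse-coded (on a 1–6 scale, reversed = 7 − raw):
  item 5: 7 − 3 = 4
  item 8: 7 − 1 = 6
  item 9: 7 − 6 = 1
  item 12: 7 − 2 = 5
  item 14: 7 − 1 = 6
Completed scored items (13 of 14): 6, 2, 6, 1, 4, 2, 2, 6, 1, 6, 5, 6, 6; sum = 53.
Person mean = 53 / 13 ≈ 4.0769
Prorated total = (53 / 13) × 14 = 57.08 (to 2 dp)

57.08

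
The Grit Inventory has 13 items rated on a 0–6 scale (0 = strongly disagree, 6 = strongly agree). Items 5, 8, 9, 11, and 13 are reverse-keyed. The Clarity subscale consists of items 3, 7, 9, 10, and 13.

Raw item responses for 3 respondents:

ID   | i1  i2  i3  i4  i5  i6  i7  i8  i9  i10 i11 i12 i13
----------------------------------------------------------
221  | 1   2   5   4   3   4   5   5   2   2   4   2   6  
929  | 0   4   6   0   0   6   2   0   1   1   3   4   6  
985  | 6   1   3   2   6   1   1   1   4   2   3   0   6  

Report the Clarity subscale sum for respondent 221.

Respondent 221 raw: 1, 2, 5, 4, 3, 4, 5, 5, 2, 2, 4, 2, 6.
Clarity items: 3, 7, 9, 10, 13.
Reverse-coded (reversed = (0+6) − raw = 6 − raw):
  item 3: 5
  item 7: 5
  item 9: 6 − 2 = 4
  item 10: 2
  item 13: 6 − 6 = 0
Sum = 5 + 5 + 4 + 2 + 0 = 16

16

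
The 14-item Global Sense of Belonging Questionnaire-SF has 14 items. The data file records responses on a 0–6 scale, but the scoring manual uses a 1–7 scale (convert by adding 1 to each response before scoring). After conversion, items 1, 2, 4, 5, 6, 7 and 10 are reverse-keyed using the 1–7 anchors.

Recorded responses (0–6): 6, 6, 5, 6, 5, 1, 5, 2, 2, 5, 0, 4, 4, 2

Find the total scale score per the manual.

Convert to 1–7: 7, 7, 6, 7, 6, 2, 6, 3, 3, 6, 1, 5, 5, 3
Reverse-coded (reversed = (1+7) − raw = 8 − raw):
  item 1: 8 − 7 = 1
  item 2: 8 − 7 = 1
  item 4: 8 − 7 = 1
  item 5: 8 − 6 = 2
  item 6: 8 − 2 = 6
  item 7: 8 − 6 = 2
  item 10: 8 − 6 = 2
Scored: 1, 1, 6, 1, 2, 6, 2, 3, 3, 2, 1, 5, 5, 3
Total = 41

41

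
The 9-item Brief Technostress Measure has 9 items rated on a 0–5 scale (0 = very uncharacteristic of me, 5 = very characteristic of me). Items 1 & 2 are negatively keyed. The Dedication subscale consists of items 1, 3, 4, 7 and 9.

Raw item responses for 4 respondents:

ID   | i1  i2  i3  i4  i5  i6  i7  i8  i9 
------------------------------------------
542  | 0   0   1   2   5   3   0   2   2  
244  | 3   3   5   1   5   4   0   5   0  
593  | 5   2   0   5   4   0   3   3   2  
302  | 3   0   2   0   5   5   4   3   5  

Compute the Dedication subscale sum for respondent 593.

10

Respondent 593 raw: 5, 2, 0, 5, 4, 0, 3, 3, 2.
Dedication items: 1, 3, 4, 7, 9.
Reverse-coded (on a 0–5 scale, reversed = 5 − raw):
  item 1: 5 − 5 = 0
  item 3: 0
  item 4: 5
  item 7: 3
  item 9: 2
Sum = 0 + 0 + 5 + 3 + 2 = 10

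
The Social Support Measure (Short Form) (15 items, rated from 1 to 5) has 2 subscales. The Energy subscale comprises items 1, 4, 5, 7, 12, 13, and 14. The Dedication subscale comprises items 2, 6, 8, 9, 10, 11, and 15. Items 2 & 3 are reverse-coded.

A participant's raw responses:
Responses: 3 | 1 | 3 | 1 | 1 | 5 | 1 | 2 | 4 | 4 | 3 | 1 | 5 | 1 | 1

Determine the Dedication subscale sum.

24

Dedication items: 2, 6, 8, 9, 10, 11, 15.
Of these, item 2 is reverse-coded; reversed = (1+5) − raw = 6 − raw.
  item 2: 6 − 1 = 5
  item 6: 5
  item 8: 2
  item 9: 4
  item 10: 4
  item 11: 3
  item 15: 1
Sum = 5 + 5 + 2 + 4 + 4 + 3 + 1 = 24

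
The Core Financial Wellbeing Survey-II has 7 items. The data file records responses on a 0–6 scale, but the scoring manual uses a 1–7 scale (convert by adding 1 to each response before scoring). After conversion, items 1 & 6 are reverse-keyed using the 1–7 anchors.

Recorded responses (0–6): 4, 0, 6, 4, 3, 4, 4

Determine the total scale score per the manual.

Convert to 1–7: 5, 1, 7, 5, 4, 5, 5
Reverse-coded (reversed = (1+7) − raw = 8 − raw):
  item 1: 8 − 5 = 3
  item 6: 8 − 5 = 3
Scored: 3, 1, 7, 5, 4, 3, 5
Total = 28

28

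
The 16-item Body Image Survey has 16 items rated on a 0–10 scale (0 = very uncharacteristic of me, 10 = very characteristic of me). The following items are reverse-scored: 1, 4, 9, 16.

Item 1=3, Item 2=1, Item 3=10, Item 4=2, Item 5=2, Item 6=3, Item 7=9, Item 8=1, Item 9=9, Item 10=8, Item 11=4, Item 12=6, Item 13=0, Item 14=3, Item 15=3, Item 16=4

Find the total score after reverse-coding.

Reversing items 1, 4, 9, & 16 with 10 − raw:
Total = (10−3) + 1 + 10 + (10−2) + 2 + 3 + 9 + 1 + (10−9) + 8 + 4 + 6 + 0 + 3 + 3 + (10−4)
      = 7 + 1 + 10 + 8 + 2 + 3 + 9 + 1 + 1 + 8 + 4 + 6 + 0 + 3 + 3 + 6 = 72

72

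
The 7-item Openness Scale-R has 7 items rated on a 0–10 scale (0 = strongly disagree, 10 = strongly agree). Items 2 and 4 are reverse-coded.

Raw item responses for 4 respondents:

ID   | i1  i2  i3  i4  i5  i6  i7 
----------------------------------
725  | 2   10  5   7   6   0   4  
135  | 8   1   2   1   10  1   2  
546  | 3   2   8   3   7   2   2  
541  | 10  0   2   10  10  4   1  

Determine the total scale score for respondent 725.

Respondent 725 raw: 2, 10, 5, 7, 6, 0, 4.
Reverse-coded (reversed = (0+10) − raw = 10 − raw):
  item 1: 2
  item 2: 10 − 10 = 0
  item 3: 5
  item 4: 10 − 7 = 3
  item 5: 6
  item 6: 0
  item 7: 4
Sum = 2 + 0 + 5 + 3 + 6 + 0 + 4 = 20

20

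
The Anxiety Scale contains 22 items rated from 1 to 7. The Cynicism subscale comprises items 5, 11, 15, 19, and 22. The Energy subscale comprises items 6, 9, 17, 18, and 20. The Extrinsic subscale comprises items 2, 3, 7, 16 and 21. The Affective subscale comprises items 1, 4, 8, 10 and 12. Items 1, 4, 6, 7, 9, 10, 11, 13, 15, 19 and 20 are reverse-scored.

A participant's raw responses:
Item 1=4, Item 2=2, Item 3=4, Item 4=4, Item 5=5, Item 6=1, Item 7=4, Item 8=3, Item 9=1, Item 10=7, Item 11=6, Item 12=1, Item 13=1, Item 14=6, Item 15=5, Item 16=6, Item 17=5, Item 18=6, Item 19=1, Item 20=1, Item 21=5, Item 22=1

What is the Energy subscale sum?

32

Energy items: 6, 9, 17, 18, 20.
Of these, items 6, 9, & 20 are reverse-scored; on a 1–7 scale, reversed = 8 − raw.
  item 6: 8 − 1 = 7
  item 9: 8 − 1 = 7
  item 17: 5
  item 18: 6
  item 20: 8 − 1 = 7
Sum = 7 + 7 + 5 + 6 + 7 = 32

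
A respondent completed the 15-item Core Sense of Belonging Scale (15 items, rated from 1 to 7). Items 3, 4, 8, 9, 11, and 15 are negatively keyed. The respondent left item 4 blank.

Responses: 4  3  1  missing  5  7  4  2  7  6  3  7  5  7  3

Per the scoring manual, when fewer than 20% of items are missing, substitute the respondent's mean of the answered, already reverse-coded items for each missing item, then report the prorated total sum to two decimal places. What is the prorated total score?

77.14

Reverse-coded (reverse-coded value = 8 − response):
  item 3: 8 − 1 = 7
  item 8: 8 − 2 = 6
  item 9: 8 − 7 = 1
  item 11: 8 − 3 = 5
  item 15: 8 − 3 = 5
Completed scored items (14 of 15): 4, 3, 7, 5, 7, 4, 6, 1, 6, 5, 7, 5, 7, 5; sum = 72.
Person mean = 72 / 14 ≈ 5.1429
Prorated total = (72 / 14) × 15 = 77.14 (to 2 dp)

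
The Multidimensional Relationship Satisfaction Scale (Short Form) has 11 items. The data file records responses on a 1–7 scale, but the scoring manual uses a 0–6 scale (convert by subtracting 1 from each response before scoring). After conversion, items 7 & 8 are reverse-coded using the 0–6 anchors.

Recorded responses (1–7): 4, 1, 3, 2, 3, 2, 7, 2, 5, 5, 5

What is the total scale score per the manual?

26

Convert to 0–6: 3, 0, 2, 1, 2, 1, 6, 1, 4, 4, 4
Reverse-coded (reversed = (0+6) − raw = 6 − raw):
  item 7: 6 − 6 = 0
  item 8: 6 − 1 = 5
Scored: 3, 0, 2, 1, 2, 1, 0, 5, 4, 4, 4
Total = 26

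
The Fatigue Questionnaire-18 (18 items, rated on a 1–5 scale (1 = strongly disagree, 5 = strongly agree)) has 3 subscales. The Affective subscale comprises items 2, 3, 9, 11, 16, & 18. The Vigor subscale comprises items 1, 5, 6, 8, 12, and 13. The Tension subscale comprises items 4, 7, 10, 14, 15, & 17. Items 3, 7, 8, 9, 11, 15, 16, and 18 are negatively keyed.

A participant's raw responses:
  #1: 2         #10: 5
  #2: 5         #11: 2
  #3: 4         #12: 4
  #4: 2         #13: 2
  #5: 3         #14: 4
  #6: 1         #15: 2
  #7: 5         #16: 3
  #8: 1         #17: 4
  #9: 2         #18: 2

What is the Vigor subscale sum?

Vigor items: 1, 5, 6, 8, 12, 13.
Of these, item 8 is negatively keyed; on a 1–5 scale, reversed = 6 − raw.
  item 1: 2
  item 5: 3
  item 6: 1
  item 8: 6 − 1 = 5
  item 12: 4
  item 13: 2
Sum = 2 + 3 + 1 + 5 + 4 + 2 = 17

17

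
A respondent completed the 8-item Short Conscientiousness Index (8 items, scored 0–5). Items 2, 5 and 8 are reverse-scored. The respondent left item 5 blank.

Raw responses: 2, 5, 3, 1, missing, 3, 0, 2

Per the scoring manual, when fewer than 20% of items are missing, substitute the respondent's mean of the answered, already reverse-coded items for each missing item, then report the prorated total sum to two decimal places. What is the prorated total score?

13.71

Reverse-coded (reversed = (0+5) − raw = 5 − raw):
  item 2: 5 − 5 = 0
  item 8: 5 − 2 = 3
Completed scored items (7 of 8): 2, 0, 3, 1, 3, 0, 3; sum = 12.
Person mean = 12 / 7 ≈ 1.7143
Prorated total = (12 / 7) × 8 = 13.71 (to 2 dp)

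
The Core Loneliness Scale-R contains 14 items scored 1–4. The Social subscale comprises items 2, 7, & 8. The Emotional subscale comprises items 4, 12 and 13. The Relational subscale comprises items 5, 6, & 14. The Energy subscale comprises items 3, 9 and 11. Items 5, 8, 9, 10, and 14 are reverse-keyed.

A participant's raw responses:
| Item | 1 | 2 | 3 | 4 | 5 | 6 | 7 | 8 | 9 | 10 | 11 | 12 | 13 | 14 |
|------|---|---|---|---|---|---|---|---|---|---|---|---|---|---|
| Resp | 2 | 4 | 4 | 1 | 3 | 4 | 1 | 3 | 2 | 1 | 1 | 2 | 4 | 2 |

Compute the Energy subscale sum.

8

Energy items: 3, 9, 11.
Of these, item 9 is reverse-keyed; on a 1–4 scale, reversed = 5 − raw.
  item 3: 4
  item 9: 5 − 2 = 3
  item 11: 1
Sum = 4 + 3 + 1 = 8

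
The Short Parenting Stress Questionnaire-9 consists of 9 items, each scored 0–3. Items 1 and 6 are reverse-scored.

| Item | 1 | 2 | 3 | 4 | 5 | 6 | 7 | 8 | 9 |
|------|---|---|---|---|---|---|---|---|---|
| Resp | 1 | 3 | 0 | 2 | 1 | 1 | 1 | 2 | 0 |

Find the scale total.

Raw sum = 11. Reverse-scored items: 1, 6; their raw sum = 2.
Each reversal replaces raw with 3 − raw, changing the total by 3 − 2·raw per item.
Total = 11 + 2·3 − 2·2 = 11 + 6 − 4 = 13

13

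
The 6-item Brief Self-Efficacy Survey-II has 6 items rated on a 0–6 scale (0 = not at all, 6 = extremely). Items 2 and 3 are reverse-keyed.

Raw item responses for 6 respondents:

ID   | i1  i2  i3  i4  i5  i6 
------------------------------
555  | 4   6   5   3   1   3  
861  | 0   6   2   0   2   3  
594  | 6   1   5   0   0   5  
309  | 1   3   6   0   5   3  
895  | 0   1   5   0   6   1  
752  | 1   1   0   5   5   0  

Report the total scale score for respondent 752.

Respondent 752 raw: 1, 1, 0, 5, 5, 0.
Reverse-coded (on a 0–6 scale, reversed = 6 − raw):
  item 1: 1
  item 2: 6 − 1 = 5
  item 3: 6 − 0 = 6
  item 4: 5
  item 5: 5
  item 6: 0
Sum = 1 + 5 + 6 + 5 + 5 + 0 = 22

22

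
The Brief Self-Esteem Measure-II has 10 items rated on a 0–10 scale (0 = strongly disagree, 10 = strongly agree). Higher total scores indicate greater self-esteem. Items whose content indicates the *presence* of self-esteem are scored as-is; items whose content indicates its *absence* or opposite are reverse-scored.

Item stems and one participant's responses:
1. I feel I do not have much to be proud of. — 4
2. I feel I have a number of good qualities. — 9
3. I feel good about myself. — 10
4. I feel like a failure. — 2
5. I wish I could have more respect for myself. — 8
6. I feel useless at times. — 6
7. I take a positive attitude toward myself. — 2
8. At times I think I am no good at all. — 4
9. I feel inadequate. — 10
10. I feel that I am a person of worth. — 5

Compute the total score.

52

Items 1, 4, 5, 6, 8, 9 describe the absence/opposite of self-esteem → reverse-score.
reversed = (0+10) − raw = 10 − raw.
  item 1: 10 − 4 = 6
  item 2: 9
  item 3: 10
  item 4: 10 − 2 = 8
  item 5: 10 − 8 = 2
  item 6: 10 − 6 = 4
  item 7: 2
  item 8: 10 − 4 = 6
  item 9: 10 − 10 = 0
  item 10: 5
Total = 6 + 9 + 10 + 8 + 2 + 4 + 2 + 6 + 0 + 5 = 52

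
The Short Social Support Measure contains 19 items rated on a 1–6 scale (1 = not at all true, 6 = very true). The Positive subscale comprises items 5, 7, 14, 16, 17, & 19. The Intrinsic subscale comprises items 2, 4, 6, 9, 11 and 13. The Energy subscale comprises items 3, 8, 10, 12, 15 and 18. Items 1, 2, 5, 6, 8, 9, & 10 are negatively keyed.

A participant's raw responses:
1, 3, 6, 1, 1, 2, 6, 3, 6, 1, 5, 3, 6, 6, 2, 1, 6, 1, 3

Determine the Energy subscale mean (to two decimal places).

3.67

Energy items: 3, 8, 10, 12, 15, 18.
Of these, items 8 & 10 are negatively keyed; reversed = (1+6) − raw = 7 − raw.
  item 3: 6
  item 8: 7 − 3 = 4
  item 10: 7 − 1 = 6
  item 12: 3
  item 15: 2
  item 18: 1
Sum = 6 + 4 + 6 + 3 + 2 + 1 = 22
Mean = 22 / 6 = 3.67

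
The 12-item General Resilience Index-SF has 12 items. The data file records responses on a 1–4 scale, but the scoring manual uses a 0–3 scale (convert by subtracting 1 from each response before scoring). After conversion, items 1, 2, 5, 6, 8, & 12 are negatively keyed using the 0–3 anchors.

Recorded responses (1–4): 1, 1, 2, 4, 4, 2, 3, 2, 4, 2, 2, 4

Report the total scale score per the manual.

Convert to 0–3: 0, 0, 1, 3, 3, 1, 2, 1, 3, 1, 1, 3
Reverse-coded (reverse-coded value = 3 − response):
  item 1: 3 − 0 = 3
  item 2: 3 − 0 = 3
  item 5: 3 − 3 = 0
  item 6: 3 − 1 = 2
  item 8: 3 − 1 = 2
  item 12: 3 − 3 = 0
Scored: 3, 3, 1, 3, 0, 2, 2, 2, 3, 1, 1, 0
Total = 21

21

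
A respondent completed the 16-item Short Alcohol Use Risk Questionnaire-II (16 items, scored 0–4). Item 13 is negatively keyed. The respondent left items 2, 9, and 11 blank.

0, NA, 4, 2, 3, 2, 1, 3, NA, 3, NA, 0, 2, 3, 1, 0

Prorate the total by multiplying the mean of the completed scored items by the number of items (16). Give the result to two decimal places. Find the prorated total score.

29.54

Reverse-coded (on a 0–4 scale, reversed = 4 − raw):
  item 13: 4 − 2 = 2
Completed scored items (13 of 16): 0, 4, 2, 3, 2, 1, 3, 3, 0, 2, 3, 1, 0; sum = 24.
Person mean = 24 / 13 ≈ 1.8462
Prorated total = (24 / 13) × 16 = 29.54 (to 2 dp)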